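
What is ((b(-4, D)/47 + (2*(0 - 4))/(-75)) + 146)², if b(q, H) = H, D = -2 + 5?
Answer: 265483593001/12425625 ≈ 21366.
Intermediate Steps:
D = 3
((b(-4, D)/47 + (2*(0 - 4))/(-75)) + 146)² = ((3/47 + (2*(0 - 4))/(-75)) + 146)² = ((3*(1/47) + (2*(-4))*(-1/75)) + 146)² = ((3/47 - 8*(-1/75)) + 146)² = ((3/47 + 8/75) + 146)² = (601/3525 + 146)² = (515251/3525)² = 265483593001/12425625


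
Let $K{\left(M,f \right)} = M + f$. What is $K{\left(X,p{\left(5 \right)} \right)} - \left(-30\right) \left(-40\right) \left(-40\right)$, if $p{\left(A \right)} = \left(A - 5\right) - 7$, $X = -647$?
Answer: $47346$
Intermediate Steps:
$p{\left(A \right)} = -12 + A$ ($p{\left(A \right)} = \left(-5 + A\right) - 7 = -12 + A$)
$K{\left(X,p{\left(5 \right)} \right)} - \left(-30\right) \left(-40\right) \left(-40\right) = \left(-647 + \left(-12 + 5\right)\right) - \left(-30\right) \left(-40\right) \left(-40\right) = \left(-647 - 7\right) - 1200 \left(-40\right) = -654 - -48000 = -654 + 48000 = 47346$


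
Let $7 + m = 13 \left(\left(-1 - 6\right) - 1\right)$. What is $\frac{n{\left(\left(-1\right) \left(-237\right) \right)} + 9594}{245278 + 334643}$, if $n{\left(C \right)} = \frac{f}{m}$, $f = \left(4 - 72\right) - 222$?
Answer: $\frac{1065224}{64371231} \approx 0.016548$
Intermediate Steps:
$m = -111$ ($m = -7 + 13 \left(\left(-1 - 6\right) - 1\right) = -7 + 13 \left(-7 - 1\right) = -7 + 13 \left(-8\right) = -7 - 104 = -111$)
$f = -290$ ($f = -68 - 222 = -290$)
$n{\left(C \right)} = \frac{290}{111}$ ($n{\left(C \right)} = - \frac{290}{-111} = \left(-290\right) \left(- \frac{1}{111}\right) = \frac{290}{111}$)
$\frac{n{\left(\left(-1\right) \left(-237\right) \right)} + 9594}{245278 + 334643} = \frac{\frac{290}{111} + 9594}{245278 + 334643} = \frac{1065224}{111 \cdot 579921} = \frac{1065224}{111} \cdot \frac{1}{579921} = \frac{1065224}{64371231}$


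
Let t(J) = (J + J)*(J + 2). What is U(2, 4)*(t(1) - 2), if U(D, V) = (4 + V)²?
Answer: 256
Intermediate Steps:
t(J) = 2*J*(2 + J) (t(J) = (2*J)*(2 + J) = 2*J*(2 + J))
U(2, 4)*(t(1) - 2) = (4 + 4)²*(2*1*(2 + 1) - 2) = 8²*(2*1*3 - 2) = 64*(6 - 2) = 64*4 = 256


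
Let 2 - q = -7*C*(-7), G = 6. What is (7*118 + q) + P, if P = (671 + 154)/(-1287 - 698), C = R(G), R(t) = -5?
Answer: 425816/397 ≈ 1072.6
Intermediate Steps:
C = -5
q = 247 (q = 2 - (-7*(-5))*(-7) = 2 - 35*(-7) = 2 - 1*(-245) = 2 + 245 = 247)
P = -165/397 (P = 825/(-1985) = 825*(-1/1985) = -165/397 ≈ -0.41562)
(7*118 + q) + P = (7*118 + 247) - 165/397 = (826 + 247) - 165/397 = 1073 - 165/397 = 425816/397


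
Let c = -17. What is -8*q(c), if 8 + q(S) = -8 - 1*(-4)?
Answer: 96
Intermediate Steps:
q(S) = -12 (q(S) = -8 + (-8 - 1*(-4)) = -8 + (-8 + 4) = -8 - 4 = -12)
-8*q(c) = -8*(-12) = 96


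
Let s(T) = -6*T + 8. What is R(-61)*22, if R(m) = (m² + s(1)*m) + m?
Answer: 77836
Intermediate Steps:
s(T) = 8 - 6*T
R(m) = m² + 3*m (R(m) = (m² + (8 - 6*1)*m) + m = (m² + (8 - 6)*m) + m = (m² + 2*m) + m = m² + 3*m)
R(-61)*22 = -61*(3 - 61)*22 = -61*(-58)*22 = 3538*22 = 77836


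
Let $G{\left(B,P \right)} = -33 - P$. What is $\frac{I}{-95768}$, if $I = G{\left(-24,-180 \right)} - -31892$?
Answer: $- \frac{32039}{95768} \approx -0.33455$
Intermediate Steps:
$I = 32039$ ($I = \left(-33 - -180\right) - -31892 = \left(-33 + 180\right) + 31892 = 147 + 31892 = 32039$)
$\frac{I}{-95768} = \frac{32039}{-95768} = 32039 \left(- \frac{1}{95768}\right) = - \frac{32039}{95768}$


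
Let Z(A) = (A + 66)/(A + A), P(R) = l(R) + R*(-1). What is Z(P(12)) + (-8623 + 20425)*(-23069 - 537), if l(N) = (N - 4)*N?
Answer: -7800744311/28 ≈ -2.7860e+8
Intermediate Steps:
l(N) = N*(-4 + N) (l(N) = (-4 + N)*N = N*(-4 + N))
P(R) = -R + R*(-4 + R) (P(R) = R*(-4 + R) + R*(-1) = R*(-4 + R) - R = -R + R*(-4 + R))
Z(A) = (66 + A)/(2*A) (Z(A) = (66 + A)/((2*A)) = (66 + A)*(1/(2*A)) = (66 + A)/(2*A))
Z(P(12)) + (-8623 + 20425)*(-23069 - 537) = (66 + 12*(-5 + 12))/(2*((12*(-5 + 12)))) + (-8623 + 20425)*(-23069 - 537) = (66 + 12*7)/(2*((12*7))) + 11802*(-23606) = (½)*(66 + 84)/84 - 278598012 = (½)*(1/84)*150 - 278598012 = 25/28 - 278598012 = -7800744311/28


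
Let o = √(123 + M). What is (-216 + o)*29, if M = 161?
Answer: -6264 + 58*√71 ≈ -5775.3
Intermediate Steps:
o = 2*√71 (o = √(123 + 161) = √284 = 2*√71 ≈ 16.852)
(-216 + o)*29 = (-216 + 2*√71)*29 = -6264 + 58*√71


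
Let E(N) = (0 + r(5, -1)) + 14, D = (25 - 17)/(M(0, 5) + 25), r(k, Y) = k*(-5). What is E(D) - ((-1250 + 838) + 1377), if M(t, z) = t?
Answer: -976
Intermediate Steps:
r(k, Y) = -5*k
D = 8/25 (D = (25 - 17)/(0 + 25) = 8/25 ≈ 0.32000)
E(N) = -11 (E(N) = (0 - 5*5) + 14 = (0 - 25) + 14 = -25 + 14 = -11)
E(D) - ((-1250 + 838) + 1377) = -11 - ((-1250 + 838) + 1377) = -11 - (-412 + 1377) = -11 - 1*965 = -11 - 965 = -976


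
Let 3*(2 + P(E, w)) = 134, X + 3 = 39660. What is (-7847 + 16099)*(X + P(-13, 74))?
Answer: 982804948/3 ≈ 3.2760e+8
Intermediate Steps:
X = 39657 (X = -3 + 39660 = 39657)
P(E, w) = 128/3 (P(E, w) = -2 + (⅓)*134 = -2 + 134/3 = 128/3)
(-7847 + 16099)*(X + P(-13, 74)) = (-7847 + 16099)*(39657 + 128/3) = 8252*(119099/3) = 982804948/3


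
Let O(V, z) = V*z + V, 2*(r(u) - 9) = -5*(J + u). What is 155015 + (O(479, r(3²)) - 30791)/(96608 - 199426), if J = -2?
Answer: 31876733307/205636 ≈ 1.5502e+5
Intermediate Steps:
r(u) = 14 - 5*u/2 (r(u) = 9 + (-5*(-2 + u))/2 = 9 + (10 - 5*u)/2 = 9 + (5 - 5*u/2) = 14 - 5*u/2)
O(V, z) = V + V*z
155015 + (O(479, r(3²)) - 30791)/(96608 - 199426) = 155015 + (479*(1 + (14 - 5/2*3²)) - 30791)/(96608 - 199426) = 155015 + (479*(1 + (14 - 5/2*9)) - 30791)/(-102818) = 155015 + (479*(1 + (14 - 45/2)) - 30791)*(-1/102818) = 155015 + (479*(1 - 17/2) - 30791)*(-1/102818) = 155015 + (479*(-15/2) - 30791)*(-1/102818) = 155015 + (-7185/2 - 30791)*(-1/102818) = 155015 - 68767/2*(-1/102818) = 155015 + 68767/205636 = 31876733307/205636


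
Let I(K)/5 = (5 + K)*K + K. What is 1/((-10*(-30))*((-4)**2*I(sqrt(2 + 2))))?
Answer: 1/384000 ≈ 2.6042e-6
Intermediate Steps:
I(K) = 5*K + 5*K*(5 + K) (I(K) = 5*((5 + K)*K + K) = 5*(K*(5 + K) + K) = 5*(K + K*(5 + K)) = 5*K + 5*K*(5 + K))
1/((-10*(-30))*((-4)**2*I(sqrt(2 + 2)))) = 1/((-10*(-30))*((-4)**2*(5*sqrt(2 + 2)*(6 + sqrt(2 + 2))))) = 1/(300*(16*(5*sqrt(4)*(6 + sqrt(4))))) = 1/(300*(16*(5*2*(6 + 2)))) = 1/(300*(16*(5*2*8))) = 1/(300*(16*80)) = 1/(300*1280) = 1/384000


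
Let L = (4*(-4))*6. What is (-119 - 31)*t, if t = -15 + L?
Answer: 16650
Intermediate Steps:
L = -96 (L = -16*6 = -96)
t = -111 (t = -15 - 96 = -111)
(-119 - 31)*t = (-119 - 31)*(-111) = -150*(-111) = 16650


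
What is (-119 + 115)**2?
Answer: 16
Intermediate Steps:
(-119 + 115)**2 = (-4)**2 = 16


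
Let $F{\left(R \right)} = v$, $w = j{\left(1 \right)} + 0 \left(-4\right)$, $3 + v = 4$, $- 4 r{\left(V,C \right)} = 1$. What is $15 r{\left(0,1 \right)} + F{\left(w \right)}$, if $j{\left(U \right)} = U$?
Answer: $- \frac{11}{4} \approx -2.75$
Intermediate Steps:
$r{\left(V,C \right)} = - \frac{1}{4}$ ($r{\left(V,C \right)} = \left(- \frac{1}{4}\right) 1 = - \frac{1}{4}$)
$v = 1$ ($v = -3 + 4 = 1$)
$w = 1$ ($w = 1 + 0 \left(-4\right) = 1 + 0 = 1$)
$F{\left(R \right)} = 1$
$15 r{\left(0,1 \right)} + F{\left(w \right)} = 15 \left(- \frac{1}{4}\right) + 1 = - \frac{15}{4} + 1 = - \frac{11}{4}$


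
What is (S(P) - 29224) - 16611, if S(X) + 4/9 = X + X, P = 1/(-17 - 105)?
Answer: -25163668/549 ≈ -45835.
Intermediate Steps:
P = -1/122 (P = 1/(-122) = -1/122 ≈ -0.0081967)
S(X) = -4/9 + 2*X (S(X) = -4/9 + (X + X) = -4/9 + 2*X)
(S(P) - 29224) - 16611 = ((-4/9 + 2*(-1/122)) - 29224) - 16611 = ((-4/9 - 1/61) - 29224) - 16611 = (-253/549 - 29224) - 16611 = -16044229/549 - 16611 = -25163668/549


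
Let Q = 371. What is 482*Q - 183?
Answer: 178639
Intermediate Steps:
482*Q - 183 = 482*371 - 183 = 178822 - 183 = 178639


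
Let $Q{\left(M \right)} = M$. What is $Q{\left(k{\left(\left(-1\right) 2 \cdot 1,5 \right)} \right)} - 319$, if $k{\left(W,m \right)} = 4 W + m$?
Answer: $-322$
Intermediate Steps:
$k{\left(W,m \right)} = m + 4 W$
$Q{\left(k{\left(\left(-1\right) 2 \cdot 1,5 \right)} \right)} - 319 = \left(5 + 4 \left(-1\right) 2 \cdot 1\right) - 319 = \left(5 + 4 \left(\left(-2\right) 1\right)\right) - 319 = \left(5 + 4 \left(-2\right)\right) - 319 = \left(5 - 8\right) - 319 = -3 - 319 = -322$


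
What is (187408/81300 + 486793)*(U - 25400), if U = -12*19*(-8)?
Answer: -233263645267352/20325 ≈ -1.1477e+10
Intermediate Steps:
U = 1824 (U = -228*(-8) = 1824)
(187408/81300 + 486793)*(U - 25400) = (187408/81300 + 486793)*(1824 - 25400) = (187408*(1/81300) + 486793)*(-23576) = (46852/20325 + 486793)*(-23576) = (9894114577/20325)*(-23576) = -233263645267352/20325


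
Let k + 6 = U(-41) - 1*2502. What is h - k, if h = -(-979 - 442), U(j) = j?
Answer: 3970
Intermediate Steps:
h = 1421 (h = -1*(-1421) = 1421)
k = -2549 (k = -6 + (-41 - 1*2502) = -6 + (-41 - 2502) = -6 - 2543 = -2549)
h - k = 1421 - 1*(-2549) = 1421 + 2549 = 3970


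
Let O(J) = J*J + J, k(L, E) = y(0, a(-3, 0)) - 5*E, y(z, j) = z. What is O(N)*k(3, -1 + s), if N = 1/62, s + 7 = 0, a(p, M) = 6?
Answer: 630/961 ≈ 0.65557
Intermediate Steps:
s = -7 (s = -7 + 0 = -7)
k(L, E) = -5*E (k(L, E) = 0 - 5*E = -5*E)
N = 1/62 ≈ 0.016129
O(J) = J + J**2 (O(J) = J**2 + J = J + J**2)
O(N)*k(3, -1 + s) = ((1 + 1/62)/62)*(-5*(-1 - 7)) = ((1/62)*(63/62))*(-5*(-8)) = (63/3844)*40 = 630/961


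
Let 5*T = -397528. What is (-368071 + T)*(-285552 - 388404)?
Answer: 1508234675148/5 ≈ 3.0165e+11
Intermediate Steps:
T = -397528/5 (T = (1/5)*(-397528) = -397528/5 ≈ -79506.)
(-368071 + T)*(-285552 - 388404) = (-368071 - 397528/5)*(-285552 - 388404) = -2237883/5*(-673956) = 1508234675148/5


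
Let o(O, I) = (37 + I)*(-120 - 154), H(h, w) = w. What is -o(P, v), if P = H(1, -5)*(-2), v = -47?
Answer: -2740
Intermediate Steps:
P = 10 (P = -5*(-2) = 10)
o(O, I) = -10138 - 274*I (o(O, I) = (37 + I)*(-274) = -10138 - 274*I)
-o(P, v) = -(-10138 - 274*(-47)) = -(-10138 + 12878) = -1*2740 = -2740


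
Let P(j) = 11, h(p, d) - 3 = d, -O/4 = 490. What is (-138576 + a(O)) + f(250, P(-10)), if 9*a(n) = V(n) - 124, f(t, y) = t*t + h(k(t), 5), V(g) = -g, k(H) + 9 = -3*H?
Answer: -75864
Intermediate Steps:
k(H) = -9 - 3*H
O = -1960 (O = -4*490 = -1960)
h(p, d) = 3 + d
f(t, y) = 8 + t² (f(t, y) = t*t + (3 + 5) = t² + 8 = 8 + t²)
a(n) = -124/9 - n/9 (a(n) = (-n - 124)/9 = (-124 - n)/9 = -124/9 - n/9)
(-138576 + a(O)) + f(250, P(-10)) = (-138576 + (-124/9 - ⅑*(-1960))) + (8 + 250²) = (-138576 + (-124/9 + 1960/9)) + (8 + 62500) = (-138576 + 204) + 62508 = -138372 + 62508 = -75864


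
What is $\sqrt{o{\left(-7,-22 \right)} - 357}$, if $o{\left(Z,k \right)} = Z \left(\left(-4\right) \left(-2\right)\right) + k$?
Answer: $i \sqrt{435} \approx 20.857 i$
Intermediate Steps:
$o{\left(Z,k \right)} = k + 8 Z$ ($o{\left(Z,k \right)} = Z 8 + k = 8 Z + k = k + 8 Z$)
$\sqrt{o{\left(-7,-22 \right)} - 357} = \sqrt{\left(-22 + 8 \left(-7\right)\right) - 357} = \sqrt{\left(-22 - 56\right) - 357} = \sqrt{-78 - 357} = \sqrt{-435} = i \sqrt{435}$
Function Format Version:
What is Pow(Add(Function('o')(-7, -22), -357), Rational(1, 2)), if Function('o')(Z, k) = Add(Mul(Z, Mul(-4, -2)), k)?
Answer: Mul(I, Pow(435, Rational(1, 2))) ≈ Mul(20.857, I)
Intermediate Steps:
Function('o')(Z, k) = Add(k, Mul(8, Z)) (Function('o')(Z, k) = Add(Mul(Z, 8), k) = Add(Mul(8, Z), k) = Add(k, Mul(8, Z)))
Pow(Add(Function('o')(-7, -22), -357), Rational(1, 2)) = Pow(Add(Add(-22, Mul(8, -7)), -357), Rational(1, 2)) = Pow(Add(Add(-22, -56), -357), Rational(1, 2)) = Pow(Add(-78, -357), Rational(1, 2)) = Pow(-435, Rational(1, 2)) = Mul(I, Pow(435, Rational(1, 2)))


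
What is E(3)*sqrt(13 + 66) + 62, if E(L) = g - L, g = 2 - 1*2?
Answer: 62 - 3*sqrt(79) ≈ 35.335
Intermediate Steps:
g = 0 (g = 2 - 2 = 0)
E(L) = -L (E(L) = 0 - L = -L)
E(3)*sqrt(13 + 66) + 62 = (-1*3)*sqrt(13 + 66) + 62 = -3*sqrt(79) + 62 = 62 - 3*sqrt(79)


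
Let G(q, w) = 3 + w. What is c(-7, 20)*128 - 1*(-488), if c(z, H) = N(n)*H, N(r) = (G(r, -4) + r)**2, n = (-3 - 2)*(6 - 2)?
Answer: 1129448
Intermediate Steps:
n = -20 (n = -5*4 = -20)
N(r) = (-1 + r)**2 (N(r) = ((3 - 4) + r)**2 = (-1 + r)**2)
c(z, H) = 441*H (c(z, H) = (-1 - 20)**2*H = (-21)**2*H = 441*H)
c(-7, 20)*128 - 1*(-488) = (441*20)*128 - 1*(-488) = 8820*128 + 488 = 1128960 + 488 = 1129448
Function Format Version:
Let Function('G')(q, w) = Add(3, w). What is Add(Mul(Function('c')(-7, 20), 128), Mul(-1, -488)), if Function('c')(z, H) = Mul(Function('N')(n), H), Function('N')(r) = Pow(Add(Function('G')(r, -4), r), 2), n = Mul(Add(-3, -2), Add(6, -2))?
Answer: 1129448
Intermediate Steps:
n = -20 (n = Mul(-5, 4) = -20)
Function('N')(r) = Pow(Add(-1, r), 2) (Function('N')(r) = Pow(Add(Add(3, -4), r), 2) = Pow(Add(-1, r), 2))
Function('c')(z, H) = Mul(441, H) (Function('c')(z, H) = Mul(Pow(Add(-1, -20), 2), H) = Mul(Pow(-21, 2), H) = Mul(441, H))
Add(Mul(Function('c')(-7, 20), 128), Mul(-1, -488)) = Add(Mul(Mul(441, 20), 128), Mul(-1, -488)) = Add(Mul(8820, 128), 488) = Add(1128960, 488) = 1129448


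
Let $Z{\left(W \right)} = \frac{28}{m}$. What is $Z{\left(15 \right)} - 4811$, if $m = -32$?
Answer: $- \frac{38495}{8} \approx -4811.9$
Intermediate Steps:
$Z{\left(W \right)} = - \frac{7}{8}$ ($Z{\left(W \right)} = \frac{28}{-32} = 28 \left(- \frac{1}{32}\right) = - \frac{7}{8}$)
$Z{\left(15 \right)} - 4811 = - \frac{7}{8} - 4811 = - \frac{38495}{8}$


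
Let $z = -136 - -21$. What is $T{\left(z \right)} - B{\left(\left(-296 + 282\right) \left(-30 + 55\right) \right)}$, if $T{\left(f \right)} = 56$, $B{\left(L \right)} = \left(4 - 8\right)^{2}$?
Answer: $40$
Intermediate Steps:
$B{\left(L \right)} = 16$ ($B{\left(L \right)} = \left(-4\right)^{2} = 16$)
$z = -115$ ($z = -136 + 21 = -115$)
$T{\left(z \right)} - B{\left(\left(-296 + 282\right) \left(-30 + 55\right) \right)} = 56 - 16 = 40$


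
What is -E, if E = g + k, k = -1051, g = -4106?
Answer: 5157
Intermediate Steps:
E = -5157 (E = -4106 - 1051 = -5157)
-E = -1*(-5157) = 5157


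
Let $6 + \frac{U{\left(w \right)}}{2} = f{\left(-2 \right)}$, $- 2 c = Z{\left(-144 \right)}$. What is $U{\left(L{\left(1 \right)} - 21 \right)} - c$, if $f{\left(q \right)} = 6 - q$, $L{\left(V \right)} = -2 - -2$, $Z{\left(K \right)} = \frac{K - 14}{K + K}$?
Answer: $\frac{1231}{288} \approx 4.2743$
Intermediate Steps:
$Z{\left(K \right)} = \frac{-14 + K}{2 K}$
$L{\left(V \right)} = 0$ ($L{\left(V \right)} = -2 + 2 = 0$)
$c = - \frac{79}{288}$ ($c = - \frac{\frac{1}{2} \frac{1}{-144} \left(-14 - 144\right)}{2} = - \frac{\frac{1}{2} \left(- \frac{1}{144}\right) \left(-158\right)}{2} = \left(- \frac{1}{2}\right) \frac{79}{144} = - \frac{79}{288} \approx -0.27431$)
$U{\left(w \right)} = 4$ ($U{\left(w \right)} = -12 + 2 \left(6 - -2\right) = -12 + 2 \left(6 + 2\right) = -12 + 2 \cdot 8 = -12 + 16 = 4$)
$U{\left(L{\left(1 \right)} - 21 \right)} - c = 4 - - \frac{79}{288} = 4 + \frac{79}{288} = \frac{1231}{288}$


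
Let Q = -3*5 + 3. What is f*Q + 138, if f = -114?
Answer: 1506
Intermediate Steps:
Q = -12 (Q = -15 + 3 = -12)
f*Q + 138 = -114*(-12) + 138 = 1368 + 138 = 1506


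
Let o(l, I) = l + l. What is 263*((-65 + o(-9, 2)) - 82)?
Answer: -43395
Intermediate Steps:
o(l, I) = 2*l
263*((-65 + o(-9, 2)) - 82) = 263*((-65 + 2*(-9)) - 82) = 263*((-65 - 18) - 82) = 263*(-83 - 82) = 263*(-165) = -43395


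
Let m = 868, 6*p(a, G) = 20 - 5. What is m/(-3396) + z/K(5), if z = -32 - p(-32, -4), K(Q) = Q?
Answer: -60751/8490 ≈ -7.1556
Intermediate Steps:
p(a, G) = 5/2 (p(a, G) = (20 - 5)/6 = (⅙)*15 = 5/2)
z = -69/2 (z = -32 - 1*5/2 = -32 - 5/2 = -69/2 ≈ -34.500)
m/(-3396) + z/K(5) = 868/(-3396) - 69/2/5 = 868*(-1/3396) - 69/2*⅕ = -217/849 - 69/10 = -60751/8490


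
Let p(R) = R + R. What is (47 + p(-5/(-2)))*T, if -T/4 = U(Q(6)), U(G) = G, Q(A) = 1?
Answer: -208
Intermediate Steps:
p(R) = 2*R
T = -4 (T = -4*1 = -4)
(47 + p(-5/(-2)))*T = (47 + 2*(-5/(-2)))*(-4) = (47 + 2*(-5*(-½)))*(-4) = (47 + 2*(5/2))*(-4) = (47 + 5)*(-4) = 52*(-4) = -208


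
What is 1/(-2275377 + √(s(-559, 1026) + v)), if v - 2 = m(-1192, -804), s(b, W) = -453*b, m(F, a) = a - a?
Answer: -2275377/5177340238900 - √253229/5177340238900 ≈ -4.3958e-7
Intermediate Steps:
m(F, a) = 0
v = 2 (v = 2 + 0 = 2)
1/(-2275377 + √(s(-559, 1026) + v)) = 1/(-2275377 + √(-453*(-559) + 2)) = 1/(-2275377 + √(253227 + 2)) = 1/(-2275377 + √253229)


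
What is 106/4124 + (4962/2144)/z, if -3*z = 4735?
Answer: 126838147/5233273520 ≈ 0.024237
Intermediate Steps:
z = -4735/3 (z = -1/3*4735 = -4735/3 ≈ -1578.3)
106/4124 + (4962/2144)/z = 106/4124 + (4962/2144)/(-4735/3) = 106*(1/4124) + (4962*(1/2144))*(-3/4735) = 53/2062 + (2481/1072)*(-3/4735) = 53/2062 - 7443/5075920 = 126838147/5233273520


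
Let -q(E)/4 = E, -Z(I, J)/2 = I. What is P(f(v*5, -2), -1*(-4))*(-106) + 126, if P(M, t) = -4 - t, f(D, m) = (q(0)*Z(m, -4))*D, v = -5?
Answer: 974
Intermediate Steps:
Z(I, J) = -2*I
q(E) = -4*E
f(D, m) = 0 (f(D, m) = ((-4*0)*(-2*m))*D = (0*(-2*m))*D = 0*D = 0)
P(f(v*5, -2), -1*(-4))*(-106) + 126 = (-4 - (-1)*(-4))*(-106) + 126 = (-4 - 1*4)*(-106) + 126 = (-4 - 4)*(-106) + 126 = -8*(-106) + 126 = 848 + 126 = 974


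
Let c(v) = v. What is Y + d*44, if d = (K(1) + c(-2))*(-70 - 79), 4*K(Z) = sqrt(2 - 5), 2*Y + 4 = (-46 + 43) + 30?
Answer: 26247/2 - 1639*I*sqrt(3) ≈ 13124.0 - 2838.8*I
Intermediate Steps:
Y = 23/2 (Y = -2 + ((-46 + 43) + 30)/2 = -2 + (-3 + 30)/2 = -2 + (1/2)*27 = -2 + 27/2 = 23/2 ≈ 11.500)
K(Z) = I*sqrt(3)/4 (K(Z) = sqrt(2 - 5)/4 = sqrt(-3)/4 = (I*sqrt(3))/4 = I*sqrt(3)/4)
d = 298 - 149*I*sqrt(3)/4 (d = (I*sqrt(3)/4 - 2)*(-70 - 79) = (-2 + I*sqrt(3)/4)*(-149) = 298 - 149*I*sqrt(3)/4 ≈ 298.0 - 64.519*I)
Y + d*44 = 23/2 + (298 - 149*I*sqrt(3)/4)*44 = 23/2 + (13112 - 1639*I*sqrt(3)) = 26247/2 - 1639*I*sqrt(3)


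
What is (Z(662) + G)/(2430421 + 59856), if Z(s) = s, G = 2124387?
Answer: 2125049/2490277 ≈ 0.85334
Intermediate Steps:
(Z(662) + G)/(2430421 + 59856) = (662 + 2124387)/(2430421 + 59856) = 2125049/2490277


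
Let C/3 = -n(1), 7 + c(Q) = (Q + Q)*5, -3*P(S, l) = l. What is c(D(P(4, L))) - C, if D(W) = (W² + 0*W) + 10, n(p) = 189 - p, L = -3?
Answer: 667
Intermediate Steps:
P(S, l) = -l/3
D(W) = 10 + W² (D(W) = (W² + 0) + 10 = W² + 10 = 10 + W²)
c(Q) = -7 + 10*Q (c(Q) = -7 + (Q + Q)*5 = -7 + (2*Q)*5 = -7 + 10*Q)
C = -564 (C = 3*(-(189 - 1*1)) = 3*(-(189 - 1)) = 3*(-1*188) = 3*(-188) = -564)
c(D(P(4, L))) - C = (-7 + 10*(10 + (-⅓*(-3))²)) - 1*(-564) = (-7 + 10*(10 + 1²)) + 564 = (-7 + 10*(10 + 1)) + 564 = (-7 + 10*11) + 564 = (-7 + 110) + 564 = 103 + 564 = 667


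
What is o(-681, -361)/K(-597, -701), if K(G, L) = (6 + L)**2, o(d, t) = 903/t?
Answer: -903/174372025 ≈ -5.1786e-6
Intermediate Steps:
o(-681, -361)/K(-597, -701) = (903/(-361))/((6 - 701)**2) = (903*(-1/361))/((-695)**2) = -903/361/483025 = -903/361*1/483025 = -903/174372025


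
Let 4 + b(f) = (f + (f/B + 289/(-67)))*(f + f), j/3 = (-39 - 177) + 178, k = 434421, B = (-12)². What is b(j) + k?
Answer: 61850777/134 ≈ 4.6157e+5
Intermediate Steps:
B = 144
j = -114 (j = 3*((-39 - 177) + 178) = 3*(-216 + 178) = 3*(-38) = -114)
b(f) = -4 + 2*f*(-289/67 + 145*f/144) (b(f) = -4 + (f + (f/144 + 289/(-67)))*(f + f) = -4 + (f + (f*(1/144) + 289*(-1/67)))*(2*f) = -4 + (f + (f/144 - 289/67))*(2*f) = -4 + (f + (-289/67 + f/144))*(2*f) = -4 + (-289/67 + 145*f/144)*(2*f) = -4 + 2*f*(-289/67 + 145*f/144))
b(j) + k = (-4 - 578/67*(-114) + (145/72)*(-114)²) + 434421 = (-4 + 65892/67 + (145/72)*12996) + 434421 = (-4 + 65892/67 + 52345/2) + 434421 = 3638363/134 + 434421 = 61850777/134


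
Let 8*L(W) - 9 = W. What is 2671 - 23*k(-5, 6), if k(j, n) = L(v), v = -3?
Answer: 10615/4 ≈ 2653.8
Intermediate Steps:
L(W) = 9/8 + W/8
k(j, n) = ¾ (k(j, n) = 9/8 + (⅛)*(-3) = 9/8 - 3/8 = ¾)
2671 - 23*k(-5, 6) = 2671 - 23*¾ = 2671 - 69/4 = 10615/4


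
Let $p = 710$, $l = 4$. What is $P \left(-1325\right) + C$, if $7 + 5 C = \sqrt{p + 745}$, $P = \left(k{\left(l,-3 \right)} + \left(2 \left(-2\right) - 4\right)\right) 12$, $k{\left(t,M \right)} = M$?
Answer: $\frac{874493}{5} + \frac{\sqrt{1455}}{5} \approx 1.7491 \cdot 10^{5}$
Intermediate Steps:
$P = -132$ ($P = \left(-3 + \left(2 \left(-2\right) - 4\right)\right) 12 = \left(-3 - 8\right) 12 = \left(-11\right) 12 = -132$)
$C = - \frac{7}{5} + \frac{\sqrt{1455}}{5}$ ($C = - \frac{7}{5} + \frac{\sqrt{710 + 745}}{5} = - \frac{7}{5} + \frac{\sqrt{1455}}{5} \approx 6.2289$)
$P \left(-1325\right) + C = \left(-132\right) \left(-1325\right) - \left(\frac{7}{5} - \frac{\sqrt{1455}}{5}\right) = 174900 - \left(\frac{7}{5} - \frac{\sqrt{1455}}{5}\right) = \frac{874493}{5} + \frac{\sqrt{1455}}{5}$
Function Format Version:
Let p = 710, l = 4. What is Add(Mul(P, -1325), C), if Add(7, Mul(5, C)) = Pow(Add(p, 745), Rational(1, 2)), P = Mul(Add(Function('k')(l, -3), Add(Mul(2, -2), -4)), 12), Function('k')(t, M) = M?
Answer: Add(Rational(874493, 5), Mul(Rational(1, 5), Pow(1455, Rational(1, 2)))) ≈ 1.7491e+5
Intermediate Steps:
P = -132 (P = Mul(Add(-3, Add(Mul(2, -2), -4)), 12) = Mul(Add(-3, Add(-4, -4)), 12) = Mul(Add(-3, -8), 12) = Mul(-11, 12) = -132)
C = Add(Rational(-7, 5), Mul(Rational(1, 5), Pow(1455, Rational(1, 2)))) (C = Add(Rational(-7, 5), Mul(Rational(1, 5), Pow(Add(710, 745), Rational(1, 2)))) = Add(Rational(-7, 5), Mul(Rational(1, 5), Pow(1455, Rational(1, 2)))) ≈ 6.2289)
Add(Mul(P, -1325), C) = Add(Mul(-132, -1325), Add(Rational(-7, 5), Mul(Rational(1, 5), Pow(1455, Rational(1, 2))))) = Add(174900, Add(Rational(-7, 5), Mul(Rational(1, 5), Pow(1455, Rational(1, 2))))) = Add(Rational(874493, 5), Mul(Rational(1, 5), Pow(1455, Rational(1, 2))))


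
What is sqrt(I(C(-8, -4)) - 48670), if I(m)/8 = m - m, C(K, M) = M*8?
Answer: I*sqrt(48670) ≈ 220.61*I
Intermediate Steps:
C(K, M) = 8*M
I(m) = 0 (I(m) = 8*(m - m) = 8*0 = 0)
sqrt(I(C(-8, -4)) - 48670) = sqrt(0 - 48670) = sqrt(-48670) = I*sqrt(48670)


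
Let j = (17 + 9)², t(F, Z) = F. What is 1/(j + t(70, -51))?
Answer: 1/746 ≈ 0.0013405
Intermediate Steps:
j = 676 (j = 26² = 676)
1/(j + t(70, -51)) = 1/(676 + 70) = 1/746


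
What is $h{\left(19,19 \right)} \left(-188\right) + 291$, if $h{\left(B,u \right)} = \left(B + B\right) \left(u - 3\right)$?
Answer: $-114013$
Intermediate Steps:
$h{\left(B,u \right)} = 2 B \left(-3 + u\right)$
$h{\left(19,19 \right)} \left(-188\right) + 291 = 2 \cdot 19 \left(-3 + 19\right) \left(-188\right) + 291 = 2 \cdot 19 \cdot 16 \left(-188\right) + 291 = 608 \left(-188\right) + 291 = -114304 + 291 = -114013$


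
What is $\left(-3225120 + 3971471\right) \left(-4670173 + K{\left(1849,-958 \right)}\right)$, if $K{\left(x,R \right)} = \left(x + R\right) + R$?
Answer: $-3485638294240$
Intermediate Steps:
$K{\left(x,R \right)} = x + 2 R$ ($K{\left(x,R \right)} = \left(R + x\right) + R = x + 2 R$)
$\left(-3225120 + 3971471\right) \left(-4670173 + K{\left(1849,-958 \right)}\right) = \left(-3225120 + 3971471\right) \left(-4670173 + \left(1849 + 2 \left(-958\right)\right)\right) = 746351 \left(-4670173 + \left(1849 - 1916\right)\right) = 746351 \left(-4670173 - 67\right) = 746351 \left(-4670240\right) = -3485638294240$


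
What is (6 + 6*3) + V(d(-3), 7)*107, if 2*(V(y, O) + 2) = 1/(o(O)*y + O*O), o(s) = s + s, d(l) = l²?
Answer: -66393/350 ≈ -189.69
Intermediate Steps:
o(s) = 2*s
V(y, O) = -2 + 1/(2*(O² + 2*O*y)) (V(y, O) = -2 + 1/(2*((2*O)*y + O*O)) = -2 + 1/(2*(2*O*y + O²)) = -2 + 1/(2*(O² + 2*O*y)))
(6 + 6*3) + V(d(-3), 7)*107 = (6 + 6*3) + ((½)*(1 - 4*7² - 8*7*(-3)²)/(7*(7 + 2*(-3)²)))*107 = (6 + 18) + ((½)*(⅐)*(1 - 4*49 - 8*7*9)/(7 + 2*9))*107 = 24 + ((½)*(⅐)*(1 - 196 - 504)/(7 + 18))*107 = 24 + ((½)*(⅐)*(-699)/25)*107 = 24 + ((½)*(⅐)*(1/25)*(-699))*107 = 24 - 699/350*107 = 24 - 74793/350 = -66393/350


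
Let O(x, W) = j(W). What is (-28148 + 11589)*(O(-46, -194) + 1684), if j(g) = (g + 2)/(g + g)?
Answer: -2705674364/97 ≈ -2.7894e+7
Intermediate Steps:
j(g) = (2 + g)/(2*g) (j(g) = (2 + g)/((2*g)) = (2 + g)*(1/(2*g)) = (2 + g)/(2*g))
O(x, W) = (2 + W)/(2*W)
(-28148 + 11589)*(O(-46, -194) + 1684) = (-28148 + 11589)*((1/2)*(2 - 194)/(-194) + 1684) = -16559*((1/2)*(-1/194)*(-192) + 1684) = -16559*(48/97 + 1684) = -16559*163396/97 = -2705674364/97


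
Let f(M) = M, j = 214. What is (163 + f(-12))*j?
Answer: 32314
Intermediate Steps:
(163 + f(-12))*j = (163 - 12)*214 = 151*214 = 32314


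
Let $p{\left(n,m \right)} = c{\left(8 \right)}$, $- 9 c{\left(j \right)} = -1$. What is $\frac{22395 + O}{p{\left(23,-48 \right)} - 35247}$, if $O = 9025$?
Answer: $- \frac{141390}{158611} \approx -0.89143$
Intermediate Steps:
$c{\left(j \right)} = \frac{1}{9}$ ($c{\left(j \right)} = \left(- \frac{1}{9}\right) \left(-1\right) = \frac{1}{9}$)
$p{\left(n,m \right)} = \frac{1}{9}$
$\frac{22395 + O}{p{\left(23,-48 \right)} - 35247} = \frac{22395 + 9025}{\frac{1}{9} - 35247} = \frac{31420}{- \frac{317222}{9}} = 31420 \left(- \frac{9}{317222}\right) = - \frac{141390}{158611}$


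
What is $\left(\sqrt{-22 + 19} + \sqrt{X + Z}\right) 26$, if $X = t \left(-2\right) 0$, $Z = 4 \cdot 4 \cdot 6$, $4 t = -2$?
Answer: $104 \sqrt{6} + 26 i \sqrt{3} \approx 254.75 + 45.033 i$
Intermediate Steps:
$t = - \frac{1}{2}$ ($t = \frac{1}{4} \left(-2\right) = - \frac{1}{2} \approx -0.5$)
$Z = 96$ ($Z = 16 \cdot 6 = 96$)
$X = 0$ ($X = \left(- \frac{1}{2}\right) \left(-2\right) 0 = 1 \cdot 0 = 0$)
$\left(\sqrt{-22 + 19} + \sqrt{X + Z}\right) 26 = \left(\sqrt{-22 + 19} + \sqrt{0 + 96}\right) 26 = \left(\sqrt{-3} + \sqrt{96}\right) 26 = \left(i \sqrt{3} + 4 \sqrt{6}\right) 26 = \left(4 \sqrt{6} + i \sqrt{3}\right) 26 = 104 \sqrt{6} + 26 i \sqrt{3}$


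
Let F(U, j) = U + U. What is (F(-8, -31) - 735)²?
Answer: 564001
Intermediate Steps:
F(U, j) = 2*U
(F(-8, -31) - 735)² = (2*(-8) - 735)² = (-16 - 735)² = (-751)² = 564001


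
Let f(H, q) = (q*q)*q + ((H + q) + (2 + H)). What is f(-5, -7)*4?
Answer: -1432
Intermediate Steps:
f(H, q) = 2 + q + q³ + 2*H (f(H, q) = q²*q + (2 + q + 2*H) = q³ + (2 + q + 2*H) = 2 + q + q³ + 2*H)
f(-5, -7)*4 = (2 - 7 + (-7)³ + 2*(-5))*4 = (2 - 7 - 343 - 10)*4 = -358*4 = -1432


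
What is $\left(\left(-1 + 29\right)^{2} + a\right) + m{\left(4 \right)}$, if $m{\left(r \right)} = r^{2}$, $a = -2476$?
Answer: $-1676$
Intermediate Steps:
$\left(\left(-1 + 29\right)^{2} + a\right) + m{\left(4 \right)} = \left(\left(-1 + 29\right)^{2} - 2476\right) + 4^{2} = \left(28^{2} - 2476\right) + 16 = \left(784 - 2476\right) + 16 = -1692 + 16 = -1676$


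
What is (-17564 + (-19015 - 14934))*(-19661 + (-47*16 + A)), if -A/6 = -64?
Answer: 1031753877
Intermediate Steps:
A = 384 (A = -6*(-64) = 384)
(-17564 + (-19015 - 14934))*(-19661 + (-47*16 + A)) = (-17564 + (-19015 - 14934))*(-19661 + (-47*16 + 384)) = (-17564 - 33949)*(-19661 + (-752 + 384)) = -51513*(-19661 - 368) = -51513*(-20029) = 1031753877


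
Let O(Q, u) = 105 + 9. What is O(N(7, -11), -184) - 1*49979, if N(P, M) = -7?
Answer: -49865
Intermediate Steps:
O(Q, u) = 114
O(N(7, -11), -184) - 1*49979 = 114 - 1*49979 = 114 - 49979 = -49865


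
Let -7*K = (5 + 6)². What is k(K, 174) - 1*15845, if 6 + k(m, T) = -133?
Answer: -15984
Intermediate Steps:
K = -121/7 (K = -(5 + 6)²/7 = -⅐*11² = -⅐*121 = -121/7 ≈ -17.286)
k(m, T) = -139 (k(m, T) = -6 - 133 = -139)
k(K, 174) - 1*15845 = -139 - 1*15845 = -139 - 15845 = -15984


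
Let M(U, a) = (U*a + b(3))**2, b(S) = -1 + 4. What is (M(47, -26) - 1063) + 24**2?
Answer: 1485474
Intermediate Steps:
b(S) = 3
M(U, a) = (3 + U*a)**2 (M(U, a) = (U*a + 3)**2 = (3 + U*a)**2)
(M(47, -26) - 1063) + 24**2 = ((3 + 47*(-26))**2 - 1063) + 24**2 = ((3 - 1222)**2 - 1063) + 576 = ((-1219)**2 - 1063) + 576 = (1485961 - 1063) + 576 = 1484898 + 576 = 1485474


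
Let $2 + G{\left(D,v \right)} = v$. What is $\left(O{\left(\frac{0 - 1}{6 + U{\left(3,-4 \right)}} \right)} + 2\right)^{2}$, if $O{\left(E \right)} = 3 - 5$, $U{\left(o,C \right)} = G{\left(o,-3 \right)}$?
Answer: $0$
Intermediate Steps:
$G{\left(D,v \right)} = -2 + v$
$U{\left(o,C \right)} = -5$ ($U{\left(o,C \right)} = -2 - 3 = -5$)
$O{\left(E \right)} = -2$
$\left(O{\left(\frac{0 - 1}{6 + U{\left(3,-4 \right)}} \right)} + 2\right)^{2} = \left(-2 + 2\right)^{2} = 0^{2} = 0$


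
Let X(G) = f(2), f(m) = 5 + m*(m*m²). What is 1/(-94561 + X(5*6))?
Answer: -1/94540 ≈ -1.0578e-5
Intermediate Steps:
f(m) = 5 + m⁴ (f(m) = 5 + m*m³ = 5 + m⁴)
X(G) = 21 (X(G) = 5 + 2⁴ = 5 + 16 = 21)
1/(-94561 + X(5*6)) = 1/(-94561 + 21) = 1/(-94540) = -1/94540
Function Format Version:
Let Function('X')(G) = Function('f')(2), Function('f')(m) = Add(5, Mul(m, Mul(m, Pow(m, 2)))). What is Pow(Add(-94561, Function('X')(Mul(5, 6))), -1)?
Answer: Rational(-1, 94540) ≈ -1.0578e-5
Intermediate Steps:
Function('f')(m) = Add(5, Pow(m, 4)) (Function('f')(m) = Add(5, Mul(m, Pow(m, 3))) = Add(5, Pow(m, 4)))
Function('X')(G) = 21 (Function('X')(G) = Add(5, Pow(2, 4)) = Add(5, 16) = 21)
Pow(Add(-94561, Function('X')(Mul(5, 6))), -1) = Pow(Add(-94561, 21), -1) = Pow(-94540, -1) = Rational(-1, 94540)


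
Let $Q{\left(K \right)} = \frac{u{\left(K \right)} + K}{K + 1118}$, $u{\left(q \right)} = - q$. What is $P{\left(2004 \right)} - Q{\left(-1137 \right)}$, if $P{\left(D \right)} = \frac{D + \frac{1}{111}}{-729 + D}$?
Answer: $\frac{2617}{1665} \approx 1.5718$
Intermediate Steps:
$P{\left(D \right)} = \frac{\frac{1}{111} + D}{-729 + D}$ ($P{\left(D \right)} = \frac{D + \frac{1}{111}}{-729 + D} = \frac{\frac{1}{111} + D}{-729 + D}$)
$Q{\left(K \right)} = 0$ ($Q{\left(K \right)} = \frac{- K + K}{K + 1118} = \frac{0}{1118 + K} = 0$)
$P{\left(2004 \right)} - Q{\left(-1137 \right)} = \frac{\frac{1}{111} + 2004}{-729 + 2004} - 0 = \frac{1}{1275} \cdot \frac{222445}{111} + 0 = \frac{2617}{1665} + 0 = \frac{2617}{1665}$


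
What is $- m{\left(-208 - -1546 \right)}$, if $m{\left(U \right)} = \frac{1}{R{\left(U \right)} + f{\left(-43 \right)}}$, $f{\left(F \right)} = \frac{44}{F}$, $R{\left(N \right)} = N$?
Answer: $- \frac{43}{57490} \approx -0.00074796$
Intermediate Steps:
$m{\left(U \right)} = \frac{1}{- \frac{44}{43} + U}$ ($m{\left(U \right)} = \frac{1}{U + \frac{44}{-43}} = \frac{1}{U + 44 \left(- \frac{1}{43}\right)} = \frac{1}{U - \frac{44}{43}} = \frac{1}{- \frac{44}{43} + U}$)
$- m{\left(-208 - -1546 \right)} = - \frac{43}{-44 + 43 \left(-208 - -1546\right)} = - \frac{43}{-44 + 43 \left(-208 + 1546\right)} = - \frac{43}{-44 + 43 \cdot 1338} = - \frac{43}{-44 + 57534} = - \frac{43}{57490}$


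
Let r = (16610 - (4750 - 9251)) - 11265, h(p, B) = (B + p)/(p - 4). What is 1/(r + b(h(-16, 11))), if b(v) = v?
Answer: 4/39385 ≈ 0.00010156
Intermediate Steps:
h(p, B) = (B + p)/(-4 + p)
r = 9846 (r = (16610 - 1*(-4501)) - 11265 = (16610 + 4501) - 11265 = 21111 - 11265 = 9846)
1/(r + b(h(-16, 11))) = 1/(9846 + (11 - 16)/(-4 - 16)) = 1/(9846 - 5/(-20)) = 1/(9846 - 1/20*(-5)) = 1/(9846 + ¼) = 1/(39385/4) = 4/39385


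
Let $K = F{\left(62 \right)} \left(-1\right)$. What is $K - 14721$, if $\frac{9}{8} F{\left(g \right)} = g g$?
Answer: $- \frac{163241}{9} \approx -18138.0$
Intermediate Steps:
$F{\left(g \right)} = \frac{8 g^{2}}{9}$ ($F{\left(g \right)} = \frac{8 g g}{9} = \frac{8 g^{2}}{9}$)
$K = - \frac{30752}{9}$ ($K = \frac{8 \cdot 62^{2}}{9} \left(-1\right) = \frac{8}{9} \cdot 3844 \left(-1\right) = \frac{30752}{9} \left(-1\right) = - \frac{30752}{9} \approx -3416.9$)
$K - 14721 = - \frac{30752}{9} - 14721 = - \frac{163241}{9}$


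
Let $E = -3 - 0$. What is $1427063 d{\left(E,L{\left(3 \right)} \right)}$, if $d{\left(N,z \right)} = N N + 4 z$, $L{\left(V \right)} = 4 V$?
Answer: $81342591$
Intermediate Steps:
$E = -3$ ($E = -3 + 0 = -3$)
$d{\left(N,z \right)} = N^{2} + 4 z$
$1427063 d{\left(E,L{\left(3 \right)} \right)} = 1427063 \left(\left(-3\right)^{2} + 4 \cdot 4 \cdot 3\right) = 1427063 \left(9 + 4 \cdot 12\right) = 1427063 \left(9 + 48\right) = 1427063 \cdot 57 = 81342591$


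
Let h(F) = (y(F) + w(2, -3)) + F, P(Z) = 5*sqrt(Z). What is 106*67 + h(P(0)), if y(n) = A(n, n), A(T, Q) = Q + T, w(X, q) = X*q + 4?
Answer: 7100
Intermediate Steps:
w(X, q) = 4 + X*q
y(n) = 2*n (y(n) = n + n = 2*n)
h(F) = -2 + 3*F (h(F) = (2*F + (4 + 2*(-3))) + F = (2*F + (4 - 6)) + F = (2*F - 2) + F = (-2 + 2*F) + F = -2 + 3*F)
106*67 + h(P(0)) = 106*67 + (-2 + 3*(5*sqrt(0))) = 7102 + (-2 + 3*(5*0)) = 7102 + (-2 + 3*0) = 7102 + (-2 + 0) = 7102 - 2 = 7100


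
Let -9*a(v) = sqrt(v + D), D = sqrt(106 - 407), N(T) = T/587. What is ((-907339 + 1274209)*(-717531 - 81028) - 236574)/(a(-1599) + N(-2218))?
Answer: 292967576904/(2218/587 + sqrt(-1599 + I*sqrt(301))/9) ≈ 3.2573e+10 - 3.806e+10*I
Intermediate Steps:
N(T) = T/587 (N(T) = T*(1/587) = T/587)
D = I*sqrt(301) (D = sqrt(-301) = I*sqrt(301) ≈ 17.349*I)
a(v) = -sqrt(v + I*sqrt(301))/9
((-907339 + 1274209)*(-717531 - 81028) - 236574)/(a(-1599) + N(-2218)) = ((-907339 + 1274209)*(-717531 - 81028) - 236574)/(-sqrt(-1599 + I*sqrt(301))/9 + (1/587)*(-2218)) = (366870*(-798559) - 236574)/(-sqrt(-1599 + I*sqrt(301))/9 - 2218/587) = (-292967340330 - 236574)/(-2218/587 - sqrt(-1599 + I*sqrt(301))/9) = -292967576904/(-2218/587 - sqrt(-1599 + I*sqrt(301))/9)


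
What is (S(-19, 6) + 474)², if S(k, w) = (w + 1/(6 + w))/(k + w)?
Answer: 5456924641/24336 ≈ 2.2423e+5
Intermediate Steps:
S(k, w) = (w + 1/(6 + w))/(k + w)
(S(-19, 6) + 474)² = ((1 + 6² + 6*6)/(6² + 6*(-19) + 6*6 - 19*6) + 474)² = ((1 + 36 + 36)/(36 - 114 + 36 - 114) + 474)² = (73/(-156) + 474)² = (-1/156*73 + 474)² = (-73/156 + 474)² = (73871/156)² = 5456924641/24336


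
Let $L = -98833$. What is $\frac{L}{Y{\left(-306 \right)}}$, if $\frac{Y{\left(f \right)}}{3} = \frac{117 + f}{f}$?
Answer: $- \frac{480046}{9} \approx -53338.0$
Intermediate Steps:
$Y{\left(f \right)} = \frac{3 \left(117 + f\right)}{f}$ ($Y{\left(f \right)} = 3 \frac{117 + f}{f} = \frac{3 \left(117 + f\right)}{f}$)
$\frac{L}{Y{\left(-306 \right)}} = - \frac{98833}{3 + \frac{351}{-306}} = - \frac{98833}{3 + 351 \left(- \frac{1}{306}\right)} = - \frac{98833}{3 - \frac{39}{34}} = - \frac{98833}{\frac{63}{34}} = \left(-98833\right) \frac{34}{63} = - \frac{480046}{9}$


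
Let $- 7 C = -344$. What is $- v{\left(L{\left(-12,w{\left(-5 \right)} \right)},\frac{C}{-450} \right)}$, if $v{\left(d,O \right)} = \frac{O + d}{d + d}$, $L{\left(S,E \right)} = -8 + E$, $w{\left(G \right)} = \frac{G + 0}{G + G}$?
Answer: $- \frac{23969}{47250} \approx -0.50728$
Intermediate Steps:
$C = \frac{344}{7}$ ($C = \left(- \frac{1}{7}\right) \left(-344\right) = \frac{344}{7} \approx 49.143$)
$w{\left(G \right)} = \frac{1}{2}$ ($w{\left(G \right)} = \frac{G}{2 G} = G \frac{1}{2 G} = \frac{1}{2}$)
$v{\left(d,O \right)} = \frac{O + d}{2 d}$
$- v{\left(L{\left(-12,w{\left(-5 \right)} \right)},\frac{C}{-450} \right)} = - \frac{\frac{344}{7 \left(-450\right)} + \left(-8 + \frac{1}{2}\right)}{2 \left(-8 + \frac{1}{2}\right)} = - \frac{\frac{344}{7} \left(- \frac{1}{450}\right) - \frac{15}{2}}{2 \left(- \frac{15}{2}\right)} = - \frac{\left(-2\right) \left(- \frac{172}{1575} - \frac{15}{2}\right)}{2 \cdot 15} = - \frac{\left(-2\right) \left(-23969\right)}{2 \cdot 15 \cdot 3150} = \left(-1\right) \frac{23969}{47250} = - \frac{23969}{47250}$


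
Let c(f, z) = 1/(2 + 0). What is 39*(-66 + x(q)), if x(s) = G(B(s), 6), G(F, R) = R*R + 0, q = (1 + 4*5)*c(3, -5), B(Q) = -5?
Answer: -1170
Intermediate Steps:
c(f, z) = 1/2
q = 21/2 (q = (1 + 4*5)*(1/2) = (1 + 20)*(1/2) = 21*(1/2) = 21/2 ≈ 10.500)
G(F, R) = R**2 (G(F, R) = R**2 + 0 = R**2)
x(s) = 36 (x(s) = 6**2 = 36)
39*(-66 + x(q)) = 39*(-66 + 36) = 39*(-30) = -1170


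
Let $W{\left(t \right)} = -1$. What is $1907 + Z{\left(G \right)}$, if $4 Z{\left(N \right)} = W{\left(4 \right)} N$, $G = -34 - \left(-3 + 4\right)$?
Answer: $\frac{7663}{4} \approx 1915.8$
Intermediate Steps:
$G = -35$ ($G = -34 - 1 = -35$)
$Z{\left(N \right)} = - \frac{N}{4}$ ($Z{\left(N \right)} = \frac{\left(-1\right) N}{4} = - \frac{N}{4}$)
$1907 + Z{\left(G \right)} = 1907 - - \frac{35}{4} = 1907 + \frac{35}{4} = \frac{7663}{4}$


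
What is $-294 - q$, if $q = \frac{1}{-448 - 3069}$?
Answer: $- \frac{1033997}{3517} \approx -294.0$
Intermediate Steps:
$q = - \frac{1}{3517}$ ($q = \frac{1}{-3517} = - \frac{1}{3517} \approx -0.00028433$)
$-294 - q = -294 - - \frac{1}{3517} = -294 + \frac{1}{3517} = - \frac{1033997}{3517}$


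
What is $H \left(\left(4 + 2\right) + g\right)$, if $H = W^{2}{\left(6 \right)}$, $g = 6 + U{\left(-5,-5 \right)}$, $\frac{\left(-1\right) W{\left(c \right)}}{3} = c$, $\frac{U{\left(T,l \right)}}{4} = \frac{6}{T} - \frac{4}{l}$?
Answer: $\frac{16848}{5} \approx 3369.6$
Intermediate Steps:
$U{\left(T,l \right)} = - \frac{16}{l} + \frac{24}{T}$ ($U{\left(T,l \right)} = 4 \left(\frac{6}{T} - \frac{4}{l}\right) = 4 \left(- \frac{4}{l} + \frac{6}{T}\right) = - \frac{16}{l} + \frac{24}{T}$)
$W{\left(c \right)} = - 3 c$
$g = \frac{22}{5}$ ($g = 6 + \left(- \frac{16}{-5} + \frac{24}{-5}\right) = 6 + \left(\left(-16\right) \left(- \frac{1}{5}\right) + 24 \left(- \frac{1}{5}\right)\right) = 6 + \left(\frac{16}{5} - \frac{24}{5}\right) = 6 - \frac{8}{5} = \frac{22}{5} \approx 4.4$)
$H = 324$ ($H = \left(\left(-3\right) 6\right)^{2} = \left(-18\right)^{2} = 324$)
$H \left(\left(4 + 2\right) + g\right) = 324 \left(\left(4 + 2\right) + \frac{22}{5}\right) = 324 \left(6 + \frac{22}{5}\right) = 324 \cdot \frac{52}{5} = \frac{16848}{5}$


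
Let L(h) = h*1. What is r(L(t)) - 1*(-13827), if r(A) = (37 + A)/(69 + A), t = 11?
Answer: 69138/5 ≈ 13828.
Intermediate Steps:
L(h) = h
r(A) = (37 + A)/(69 + A)
r(L(t)) - 1*(-13827) = (37 + 11)/(69 + 11) - 1*(-13827) = 48/80 + 13827 = (1/80)*48 + 13827 = ⅗ + 13827 = 69138/5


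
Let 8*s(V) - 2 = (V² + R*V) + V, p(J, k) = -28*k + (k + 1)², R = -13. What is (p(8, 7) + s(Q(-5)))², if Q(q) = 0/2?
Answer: 277729/16 ≈ 17358.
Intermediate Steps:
Q(q) = 0 (Q(q) = 0*(½) = 0)
p(J, k) = (1 + k)² - 28*k (p(J, k) = -28*k + (1 + k)² = (1 + k)² - 28*k)
s(V) = ¼ - 3*V/2 + V²/8 (s(V) = ¼ + ((V² - 13*V) + V)/8 = ¼ + (V² - 12*V)/8 = ¼ + (-3*V/2 + V²/8) = ¼ - 3*V/2 + V²/8)
(p(8, 7) + s(Q(-5)))² = (((1 + 7)² - 28*7) + (¼ - 3/2*0 + (⅛)*0²))² = ((8² - 196) + (¼ + 0 + (⅛)*0))² = ((64 - 196) + (¼ + 0 + 0))² = (-132 + ¼)² = (-527/4)² = 277729/16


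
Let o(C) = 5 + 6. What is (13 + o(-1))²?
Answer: 576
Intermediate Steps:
o(C) = 11
(13 + o(-1))² = (13 + 11)² = 24² = 576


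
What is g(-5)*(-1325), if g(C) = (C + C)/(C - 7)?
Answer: -6625/6 ≈ -1104.2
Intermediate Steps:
g(C) = 2*C/(-7 + C) (g(C) = (2*C)/(-7 + C) = 2*C/(-7 + C))
g(-5)*(-1325) = (2*(-5)/(-7 - 5))*(-1325) = (2*(-5)/(-12))*(-1325) = (2*(-5)*(-1/12))*(-1325) = (⅚)*(-1325) = -6625/6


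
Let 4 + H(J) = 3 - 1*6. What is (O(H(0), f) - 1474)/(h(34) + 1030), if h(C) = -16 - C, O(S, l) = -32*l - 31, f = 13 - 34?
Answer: -17/20 ≈ -0.85000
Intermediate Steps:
H(J) = -7 (H(J) = -4 + (3 - 1*6) = -4 + (3 - 6) = -4 - 3 = -7)
f = -21
O(S, l) = -31 - 32*l
(O(H(0), f) - 1474)/(h(34) + 1030) = ((-31 - 32*(-21)) - 1474)/((-16 - 1*34) + 1030) = ((-31 + 672) - 1474)/((-16 - 34) + 1030) = (641 - 1474)/(-50 + 1030) = -833/980 = -833*1/980 = -17/20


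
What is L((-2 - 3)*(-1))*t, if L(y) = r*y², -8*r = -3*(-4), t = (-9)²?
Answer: -6075/2 ≈ -3037.5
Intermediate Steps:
t = 81
r = -3/2 (r = -(-3)*(-4)/8 = -⅛*12 = -3/2 ≈ -1.5000)
L(y) = -3*y²/2
L((-2 - 3)*(-1))*t = -3*(-2 - 3)²/2*81 = -3*(-5*(-1))²/2*81 = -3/2*5²*81 = -3/2*25*81 = -75/2*81 = -6075/2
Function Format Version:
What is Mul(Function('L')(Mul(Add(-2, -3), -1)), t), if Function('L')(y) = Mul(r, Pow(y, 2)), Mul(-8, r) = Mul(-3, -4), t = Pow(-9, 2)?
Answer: Rational(-6075, 2) ≈ -3037.5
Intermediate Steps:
t = 81
r = Rational(-3, 2) (r = Mul(Rational(-1, 8), Mul(-3, -4)) = Mul(Rational(-1, 8), 12) = Rational(-3, 2) ≈ -1.5000)
Function('L')(y) = Mul(Rational(-3, 2), Pow(y, 2))
Mul(Function('L')(Mul(Add(-2, -3), -1)), t) = Mul(Mul(Rational(-3, 2), Pow(Mul(Add(-2, -3), -1), 2)), 81) = Mul(Mul(Rational(-3, 2), Pow(Mul(-5, -1), 2)), 81) = Mul(Mul(Rational(-3, 2), Pow(5, 2)), 81) = Mul(Mul(Rational(-3, 2), 25), 81) = Mul(Rational(-75, 2), 81) = Rational(-6075, 2)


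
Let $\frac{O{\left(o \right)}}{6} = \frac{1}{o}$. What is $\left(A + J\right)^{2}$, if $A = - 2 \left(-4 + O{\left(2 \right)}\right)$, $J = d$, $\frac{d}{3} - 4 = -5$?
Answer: $1$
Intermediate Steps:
$O{\left(o \right)} = \frac{6}{o}$
$d = -3$ ($d = 12 + 3 \left(-5\right) = 12 - 15 = -3$)
$J = -3$
$A = 2$ ($A = - 2 \left(-4 + \frac{6}{2}\right) = - 2 \left(-4 + 6 \cdot \frac{1}{2}\right) = - 2 \left(-4 + 3\right) = \left(-2\right) \left(-1\right) = 2$)
$\left(A + J\right)^{2} = \left(2 - 3\right)^{2} = \left(-1\right)^{2} = 1$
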